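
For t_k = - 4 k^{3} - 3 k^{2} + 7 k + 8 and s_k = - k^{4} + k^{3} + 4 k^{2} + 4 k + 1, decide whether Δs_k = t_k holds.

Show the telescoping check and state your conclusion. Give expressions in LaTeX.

s_(k+1) = -k**4 - 3*k**3 + k**2 + 11*k + 9
s_(k+1) − s_k = -4*k**3 - 3*k**2 + 7*k + 8
(s_(k+1) − s_k) − t_k = 0

Valid — Δs_k = t_k.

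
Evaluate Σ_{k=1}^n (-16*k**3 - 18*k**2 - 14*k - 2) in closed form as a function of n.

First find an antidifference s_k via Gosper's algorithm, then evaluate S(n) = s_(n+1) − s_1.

S(n) = 2*n*(-2*n**3 - 7*n**2 - 10*n - 6)

Step 1: r(k) = (8*k**3 + 33*k**2 + 49*k + 25)/(8*k**3 + 9*k**2 + 7*k + 1).
So A=1 and B=1, with C=k**3 + 9*k**2/8 + 7*k/8 + 1/8.
Set up (1)·f(k+1) − (1)·f(k) − (k**3 + 9*k**2/8 + 7*k/8 + 1/8) = 0.
d = 4 from the (0,0,3) case.
Solving with deg f ≤ 4: f(k) = k*(2*k**3 - k**2 + k - 1)/8.
So s_k = (B(k−1)f/C)·t_k = (k*(2*k**3 - k**2 + k - 1)/(8*k**3 + 9*k**2 + 7*k + 1))·t_k = 2*k*(-2*k**3 + k**2 - k + 1).
Verify: -16*k**3 - 18*k**2 - 14*k - 2 matches t_k.
Evaluate: s_(n+1) = -4*n**4 - 14*n**3 - 20*n**2 - 12*n - 2; subtract s_(1) = -2 ⇒ S(n) = 2*n*(-2*n**3 - 7*n**2 - 10*n - 6).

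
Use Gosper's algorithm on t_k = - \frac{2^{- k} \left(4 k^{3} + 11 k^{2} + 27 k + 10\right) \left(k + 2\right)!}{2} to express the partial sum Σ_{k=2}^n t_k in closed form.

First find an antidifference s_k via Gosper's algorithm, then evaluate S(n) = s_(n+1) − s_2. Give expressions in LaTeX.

S(n) = \frac{2^{- n} \left(180 \cdot 2^{n} - 4 n^{5} n! - 31 n^{4} n! - 90 n^{3} n! - 125 n^{2} n! - 86 n n! - 24 n!\right)}{2}

The ratio is (4*k**4 + 35*k**3 + 130*k**2 + 235*k + 156)/(2*(4*k**3 + 11*k**2 + 27*k + 10)).
Normal form (A,B,C) = (k/2 + 3/2, 1, k**3 + 11*k**2/4 + 27*k/4 + 5/2).
Key eq: (k/2 + 3/2)·f(k+1) = (1)·f(k) + (k**3 + 11*k**2/4 + 27*k/4 + 5/2).
d = 2 from the (1,0,3) case.
Solving with deg f ≤ 2: f(k) = (4*k**2 - k + 1)/2.
Certificate R = B(k−1)f/C = 2*(4*k**2 - k + 1)/(4*k**3 + 11*k**2 + 27*k + 10) gives s_k = -(4*k**2 - k + 1)*factorial(k + 2)/2**k.
Verify: -(4*k**3 + 11*k**2 + 27*k + 10)*factorial(k + 2)/(2*2**k) matches t_k.
Telescope: S(n) = s_(n+1) − s_(2) = -2**(-n - 1)*(4*n**2 + 7*n + 4)*factorial(n + 3) − (-90) = (180*2**n - 4*n**5*factorial(n) - 31*n**4*factorial(n) - 90*n**3*factorial(n) - 125*n**2*factorial(n) - 86*n*factorial(n) - 24*factorial(n))/(2*2**n).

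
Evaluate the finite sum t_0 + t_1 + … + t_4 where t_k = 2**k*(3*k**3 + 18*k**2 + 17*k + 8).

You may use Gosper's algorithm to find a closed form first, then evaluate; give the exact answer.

Σ = 11964

Ratio r(k) = 2*(3*k**3 + 27*k**2 + 62*k + 46)/(3*k**3 + 18*k**2 + 17*k + 8).
Gosper form: A/B · C(k+1)/C(k) with A=2, B=1, C=k**3 + 6*k**2 + 17*k/3 + 8/3.
f must satisfy (2)·f(k+1) − (1)·f(k) = k**3 + 6*k**2 + 17*k/3 + 8/3.
d = 3 from the (0,0,3) case.
Solve for f: f(k) = (3*k**3 - k + 4)/3 (degree 3 ≤ 3).
So s_k = (B(k−1)f/C)·t_k = ((3*k**3 - k + 4)/(3*k**3 + 18*k**2 + 17*k + 8))·t_k = 2**k*(3*k**3 - k + 4).
Check: Δs_k = 2**k*(-3*k**3 - k + 6*(k + 1)**3 + 2). ✓
Sum = s_(5) − s_(0); s_(5) = 11968, s_(0) = 4 ⇒ 11964.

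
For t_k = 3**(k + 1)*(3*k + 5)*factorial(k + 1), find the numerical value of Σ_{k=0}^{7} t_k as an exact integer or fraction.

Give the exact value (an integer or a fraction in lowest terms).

Σ = 7142567037

Ratio r(k) = 3*(k + 2)*(3*k + 8)/(3*k + 5).
Normal form (A,B,C) = (3*k + 6, 1, k + 5/3).
Set up (3*k + 6)·f(k+1) − (1)·f(k) − (k + 5/3) = 0.
deg f ≤ 0 (via 1,0,1).
A polynomial solution: f(k) = 1/3.
Get s_k = R·t_k = 3**(k + 1)*factorial(k + 1) with R(k) = B(k−1)f(k)/C(k) = 1/(3*k + 5).
Δs = 3**(k + 1)*(3*k + 5)*factorial(k + 1), as required.
Evaluate s at k=8 and k=0: 7142567040 and 3; difference 7142567037.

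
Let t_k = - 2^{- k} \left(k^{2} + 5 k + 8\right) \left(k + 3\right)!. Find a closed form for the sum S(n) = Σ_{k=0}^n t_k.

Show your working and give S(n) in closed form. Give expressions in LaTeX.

t_(k+1)/t_k = (k + 4)*(5*k + (k + 1)**2 + 13)/(2*(k**2 + 5*k + 8)).
Gosper form: A/B · C(k+1)/C(k) with A=k/2 + 2, B=1, C=k**2 + 5*k + 8.
Key eq: (k/2 + 2)·f(k+1) = (1)·f(k) + (k**2 + 5*k + 8).
Bound: deg f ≤ 1.
Coefficient equations give f(k) = 2*(k + 2).
R(k) = B(k−1)·f(k)/C(k) = 2*(k + 2)/(k**2 + 5*k + 8); s_k = R·t_k = -2**(1 - k)*(k + 2)*factorial(k + 3).
Check: Δs_k = -(k**2 + 5*k + 8)*factorial(k + 3)/2**k. ✓
s_(n+1) = -(n + 3)*factorial(n + 4)/2**n and s_(0) = -24, so S(n) = 24 - n*factorial(n + 4)/2**n - 3*factorial(n + 4)/2**n.

S(n) = 24 - 2^{- n} n \left(n + 4\right)! - 3 \cdot 2^{- n} \left(n + 4\right)!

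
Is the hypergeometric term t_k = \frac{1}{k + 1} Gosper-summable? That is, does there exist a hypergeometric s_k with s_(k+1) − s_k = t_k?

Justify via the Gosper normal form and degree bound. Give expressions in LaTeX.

No — t_k has no hypergeometric antidifference.

r(k) = (k + 1)/(k + 2) after simplifying.
A = k + 1, B = k + 2, C = 1.
Solve (k + 1)·f(k+1) − (k + 1)·f(k) = 1.
Degrees (1,1,0) ⇒ d ≤ 0.
Write f(k) = c0. Then LHS − RHS = -1, requiring -1 = 0: contradictory. No certificate.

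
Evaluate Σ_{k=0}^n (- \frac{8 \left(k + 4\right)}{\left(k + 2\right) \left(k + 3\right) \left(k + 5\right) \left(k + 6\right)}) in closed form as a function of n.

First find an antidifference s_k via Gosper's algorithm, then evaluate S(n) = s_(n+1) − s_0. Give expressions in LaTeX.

Compute t_(k+1)/t_k: get (k + 2)*(k + 5)**2/((k + 4)**2*(k + 7)).
So A=k + 2 and B=k + 7, with C=k**2 + 8*k + 16.
Need (k + 2)·f(k+1) − (k + 6)·f(k) = k**2 + 8*k + 16.
deg f ≤ 4 (via 1,1,2).
Solve for f: f(k) = k*(k + 3)*(k + 4)*(k + 7)/20 (degree 4 ≤ 4).
Then R = B(k−1)f/C = k*(k + 3)*(k + 6)*(k + 7)/(20*(k + 4)), so s_k = R(k)·t_k = 2*k*(-k - 7)/(5*(k**2 + 7*k + 10)).
Check: Δs_k = 8*(-k - 4)/(k**4 + 16*k**3 + 91*k**2 + 216*k + 180). ✓
Evaluate: s_(n+1) = 2*(-n**2 - 9*n - 8)/(5*(n**2 + 9*n + 18)); subtract s_(0) = 0 ⇒ S(n) = 2*(-n**2 - 9*n - 8)/(5*(n**2 + 9*n + 18)).

S(n) = \frac{2 \left(- n^{2} - 9 n - 8\right)}{5 \left(n^{2} + 9 n + 18\right)}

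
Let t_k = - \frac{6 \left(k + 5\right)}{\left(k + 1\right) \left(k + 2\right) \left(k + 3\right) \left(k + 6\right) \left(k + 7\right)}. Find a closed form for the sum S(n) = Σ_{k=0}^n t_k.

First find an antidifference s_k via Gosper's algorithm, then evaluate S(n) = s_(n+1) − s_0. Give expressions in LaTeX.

S(n) = \frac{- n^{3} - 12 n^{2} - 41 n - 30}{6 \left(n^{3} + 12 n^{2} + 41 n + 42\right)}

r(k) = (k + 1)*(k + 6)**2/((k + 4)*(k + 5)*(k + 8)) after simplifying.
Factor: A=k + 1; B=k + 8; C=k**3 + 14*k**2 + 65*k + 100.
Need (k + 1)·f(k+1) − (k + 7)·f(k) = k**3 + 14*k**2 + 65*k + 100.
Degrees (1,1,3) ⇒ d ≤ 6.
Solve for f: f(k) = k*(k + 3)*(k + 4)**2*(k + 5)**2/36 (degree 6 ≤ 6).
R(k) = B(k−1)·f(k)/C(k) = k*(k + 3)*(k + 4)*(k + 7)/36; s_k = R·t_k = k*(-k**2 - 9*k - 20)/(6*(k**3 + 9*k**2 + 20*k + 12)).
Check: Δs_k = 6*(-k - 5)/(k**5 + 19*k**4 + 131*k**3 + 401*k**2 + 540*k + 252). ✓
Σ_(k=0)^n t_k = s_(n+1) − s_(0) = ((-n**3 - 12*n**2 - 41*n - 30)/(6*(n**3 + 12*n**2 + 41*n + 42))) − (0), i.e. (-n**3 - 12*n**2 - 41*n - 30)/(6*(n**3 + 12*n**2 + 41*n + 42)).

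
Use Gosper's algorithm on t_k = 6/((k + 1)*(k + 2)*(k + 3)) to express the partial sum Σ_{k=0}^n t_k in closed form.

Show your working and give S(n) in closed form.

t_(k+1)/t_k = (k + 1)/(k + 4).
Normal form (A,B,C) = (k + 1, k + 4, 1).
Key eq: (k + 1)·f(k+1) = (k + 3)·f(k) + (1).
Degrees (1,1,0) ⇒ d ≤ 2.
A polynomial solution: f(k) = k*(k + 3)/4.
Get s_k = R·t_k = 3*k*(k + 3)/(2*(k + 1)*(k + 2)) with R(k) = B(k−1)f(k)/C(k) = k*(k + 3)**2/4.
Δs = 6/(k**3 + 6*k**2 + 11*k + 6), as required.
Evaluate: s_(n+1) = 3*(n**2 + 5*n + 4)/(2*(n**2 + 5*n + 6)); subtract s_(0) = 0 ⇒ S(n) = 3*(n**2 + 5*n + 4)/(2*(n**2 + 5*n + 6)).

S(n) = 3*(n**2 + 5*n + 4)/(2*(n**2 + 5*n + 6))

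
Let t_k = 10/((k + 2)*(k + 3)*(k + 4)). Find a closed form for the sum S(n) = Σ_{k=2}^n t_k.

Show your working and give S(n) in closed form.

S(n) = (n**2 + 7*n - 8)/(4*(n**2 + 7*n + 12))

Step 1: r(k) = (k + 2)/(k + 5).
So A=k + 2 and B=k + 5, with C=1.
Need (k + 2)·f(k+1) − (k + 4)·f(k) = 1.
Degrees (1,1,0) ⇒ d ≤ 2.
Solving with deg f ≤ 2: f(k) = k*(k + 5)/12.
R(k) = B(k−1)·f(k)/C(k) = k*(k + 4)*(k + 5)/12; s_k = R·t_k = 5*k*(k + 5)/(6*(k + 2)*(k + 3)).
Verify: 10/(k**3 + 9*k**2 + 26*k + 24) matches t_k.
Telescope: S(n) = s_(n+1) − s_(2) = 5*(n**2 + 7*n + 6)/(6*(n**2 + 7*n + 12)) − (7/12) = (n**2 + 7*n - 8)/(4*(n**2 + 7*n + 12)).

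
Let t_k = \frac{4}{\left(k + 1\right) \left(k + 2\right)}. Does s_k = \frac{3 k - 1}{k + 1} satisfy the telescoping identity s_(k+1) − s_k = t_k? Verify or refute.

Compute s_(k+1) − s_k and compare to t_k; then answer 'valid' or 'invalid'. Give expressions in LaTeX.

Valid — Δs_k = t_k.

s_(k+1) = (3*k + 2)/(k + 2)
s_(k+1) − s_k = 4/(k**2 + 3*k + 2)
(s_(k+1) − s_k) − t_k = 0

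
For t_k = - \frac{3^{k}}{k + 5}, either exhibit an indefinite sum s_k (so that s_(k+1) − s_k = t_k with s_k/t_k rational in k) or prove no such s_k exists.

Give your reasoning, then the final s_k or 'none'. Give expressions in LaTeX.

r(k) = 3*(k + 5)/(k + 6) after simplifying.
So A=3*k + 15 and B=k + 6, with C=1.
Set up (3*k + 15)·f(k+1) − (k + 5)·f(k) − (1) = 0.
Bound: deg f ≤ -1.
deg f ≤ -1 is impossible — no certificate.

none — t_k is not Gosper-summable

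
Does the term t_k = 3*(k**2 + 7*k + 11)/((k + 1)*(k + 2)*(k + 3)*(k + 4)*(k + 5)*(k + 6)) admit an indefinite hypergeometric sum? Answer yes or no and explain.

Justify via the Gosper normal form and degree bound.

t_(k+1)/t_k = (k + 1)*(7*k + (k + 1)**2 + 18)/((k + 7)*(k**2 + 7*k + 11)).
A = k + 1, B = k + 7, C = k**2 + 7*k + 11.
Need (k + 1)·f(k+1) − (k + 6)·f(k) = k**2 + 7*k + 11.
From deg A=1, deg B=1, deg C=2: d=5.
A polynomial solution: f(k) = k*(k + 2)*(k + 4)*(k**2 + 9*k + 23)/45.
Certificate R = B(k−1)f/C = k*(k + 2)*(k + 4)*(k + 6)*(k**2 + 9*k + 23)/(45*(k**2 + 7*k + 11)) gives s_k = k*(k**2 + 9*k + 23)/(15*(k**3 + 9*k**2 + 23*k + 15)).
s_(k+1) − s_k = 3*(k**2 + 7*k + 11)/(k**6 + 21*k**5 + 175*k**4 + 735*k**3 + 1624*k**2 + 1764*k + 720) = t_k.

Yes. s_k = k*(k**2 + 9*k + 23)/(15*(k**3 + 9*k**2 + 23*k + 15)).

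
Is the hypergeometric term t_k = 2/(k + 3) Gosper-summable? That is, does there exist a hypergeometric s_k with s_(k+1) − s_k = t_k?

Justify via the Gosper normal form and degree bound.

No — key equation has no polynomial f.

Ratio r(k) = (k + 3)/(k + 4).
Normal form (A,B,C) = (k + 3, k + 4, 1).
Solve (k + 3)·f(k+1) − (k + 3)·f(k) = 1.
Bound: deg f ≤ 0.
Put f(k) = c0: A·f(k+1) − B(k−1)·f(k) − C = -1; need -1 = 0 — inconsistent ⇒ no f, not summable.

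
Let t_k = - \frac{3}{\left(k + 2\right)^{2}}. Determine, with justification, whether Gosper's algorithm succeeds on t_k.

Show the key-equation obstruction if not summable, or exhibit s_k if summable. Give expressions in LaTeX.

Ratio r(k) = (k + 2)**2/(k + 3)**2.
So A=k**2 + 4*k + 4 and B=k**2 + 6*k + 9, with C=1.
Set up (k**2 + 4*k + 4)·f(k+1) − (k**2 + 4*k + 4)·f(k) − (1) = 0.
deg f ≤ 0 (via 2,2,0).
Put f(k) = c0: A·f(k+1) − B(k−1)·f(k) − C = -1; need -1 = 0 — inconsistent ⇒ no f, not summable.

No — the linear system for f has no solution.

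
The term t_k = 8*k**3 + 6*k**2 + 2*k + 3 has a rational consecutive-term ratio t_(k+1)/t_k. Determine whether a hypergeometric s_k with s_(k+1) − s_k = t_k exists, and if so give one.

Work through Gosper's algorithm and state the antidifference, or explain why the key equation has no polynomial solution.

s_k = k*(2*k**3 - 2*k**2 + 3)

Ratio r(k) = (8*k**3 + 30*k**2 + 38*k + 19)/(8*k**3 + 6*k**2 + 2*k + 3).
So A=1 and B=1, with C=k**3 + 3*k**2/4 + k/4 + 3/8.
f must satisfy (1)·f(k+1) − (1)·f(k) = k**3 + 3*k**2/4 + k/4 + 3/8.
deg f ≤ 4 (via 0,0,3).
Solving with deg f ≤ 4: f(k) = k*(2*k**3 - 2*k**2 + 3)/8.
So s_k = (B(k−1)f/C)·t_k = (k*(2*k**3 - 2*k**2 + 3)/(8*k**3 + 6*k**2 + 2*k + 3))·t_k = k*(2*k**3 - 2*k**2 + 3).
Verify: 8*k**3 + 6*k**2 + 2*k + 3 matches t_k.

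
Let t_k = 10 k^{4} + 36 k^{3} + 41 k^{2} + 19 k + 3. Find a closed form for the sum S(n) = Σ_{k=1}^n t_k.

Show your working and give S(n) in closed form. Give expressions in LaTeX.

Compute t_(k+1)/t_k: get (10*k**4 + 76*k**3 + 209*k**2 + 249*k + 109)/(10*k**4 + 36*k**3 + 41*k**2 + 19*k + 3).
Normal form (A,B,C) = (1, 1, k**4 + 18*k**3/5 + 41*k**2/10 + 19*k/10 + 3/10).
Key eq: (1)·f(k+1) = (1)·f(k) + (k**4 + 18*k**3/5 + 41*k**2/10 + 19*k/10 + 3/10).
Bound: deg f ≤ 5.
Match coefficients ⇒ f(k) = k**2*(k + 2)*(2*k**2 - 1)/10.
R(k) = B(k−1)·f(k)/C(k) = k**2*(k + 2)*(2*k**2 - 1)/(10*k**4 + 36*k**3 + 41*k**2 + 19*k + 3); s_k = R·t_k = k**2*(2*k**3 + 4*k**2 - k - 2).
Δs = 10*k**4 + 36*k**3 + 41*k**2 + 19*k + 3, as required.
Evaluate: s_(n+1) = 2*n**5 + 14*n**4 + 35*n**3 + 39*n**2 + 19*n + 3; subtract s_(1) = 3 ⇒ S(n) = n*(2*n**4 + 14*n**3 + 35*n**2 + 39*n + 19).

S(n) = n \left(2 n^{4} + 14 n^{3} + 35 n^{2} + 39 n + 19\right)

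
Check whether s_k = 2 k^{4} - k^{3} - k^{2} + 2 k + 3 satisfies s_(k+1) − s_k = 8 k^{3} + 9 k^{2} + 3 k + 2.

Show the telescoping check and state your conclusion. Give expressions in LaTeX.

Valid — Δs_k = t_k.

s_(k+1) = 2*k**4 + 7*k**3 + 8*k**2 + 5*k + 5
s_(k+1) − s_k = 8*k**3 + 9*k**2 + 3*k + 2
(s_(k+1) − s_k) − t_k = 0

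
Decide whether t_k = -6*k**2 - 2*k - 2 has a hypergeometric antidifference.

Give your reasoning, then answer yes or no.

Yes. s_k = 2*k*(-k**2 + k - 1).

Step 1: r(k) = (k + 3*(k + 1)**2 + 2)/(3*k**2 + k + 1).
Gosper form: A/B · C(k+1)/C(k) with A=1, B=1, C=k**2 + k/3 + 1/3.
Need (1)·f(k+1) − (1)·f(k) = k**2 + k/3 + 1/3.
d = 3 from the (0,0,2) case.
Match coefficients ⇒ f(k) = k*(k**2 - k + 1)/3.
Then R = B(k−1)f/C = k*(k**2 - k + 1)/(3*k**2 + k + 1), so s_k = R(k)·t_k = 2*k*(-k**2 + k - 1).
Verify: -6*k**2 - 2*k - 2 matches t_k.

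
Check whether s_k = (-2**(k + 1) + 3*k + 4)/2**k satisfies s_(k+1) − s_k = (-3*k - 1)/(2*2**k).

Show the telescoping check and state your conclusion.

valid (s_(k+1) − s_k reduces to t_k)

s_(k+1) = (-4*2**k + 3*k + 7)/(2*2**k)
s_(k+1) − s_k = (-3*k - 1)/(2*2**k)
(s_(k+1) − s_k) − t_k = 0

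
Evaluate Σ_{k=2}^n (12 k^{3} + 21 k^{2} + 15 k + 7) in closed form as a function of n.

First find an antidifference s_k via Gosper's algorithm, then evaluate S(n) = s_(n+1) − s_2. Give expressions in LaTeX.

S(n) = 3 n^{4} + 13 n^{3} + 21 n^{2} + 18 n - 55

Step 1: r(k) = (12*k**3 + 57*k**2 + 93*k + 55)/(12*k**3 + 21*k**2 + 15*k + 7).
A = 1, B = 1, C = k**3 + 7*k**2/4 + 5*k/4 + 7/12.
Solve (1)·f(k+1) − (1)·f(k) = k**3 + 7*k**2/4 + 5*k/4 + 7/12.
Bound: deg f ≤ 4.
Match coefficients ⇒ f(k) = k*(3*k**3 + k**2 + 3)/12.
R(k) = B(k−1)·f(k)/C(k) = k*(3*k**3 + k**2 + 3)/(12*k**3 + 21*k**2 + 15*k + 7); s_k = R·t_k = k*(3*k**3 + k**2 + 3).
Verify: 12*k**3 + 21*k**2 + 15*k + 7 matches t_k.
Σ_(k=2)^n t_k = s_(n+1) − s_(2) = (3*n**4 + 13*n**3 + 21*n**2 + 18*n + 7) − (62), i.e. 3*n**4 + 13*n**3 + 21*n**2 + 18*n - 55.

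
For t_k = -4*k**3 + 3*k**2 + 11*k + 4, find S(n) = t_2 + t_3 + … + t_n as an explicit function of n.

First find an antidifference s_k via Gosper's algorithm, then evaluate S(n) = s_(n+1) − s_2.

S(n) = -n**4 - n**3 + 6*n**2 + 10*n - 14

The ratio is (4*k**3 + 9*k**2 - 5*k - 14)/(4*k**3 - 3*k**2 - 11*k - 4).
Gosper form: A/B · C(k+1)/C(k) with A=1, B=1, C=k**3 - 3*k**2/4 - 11*k/4 - 1.
Solve (1)·f(k+1) − (1)·f(k) = k**3 - 3*k**2/4 - 11*k/4 - 1.
deg f ≤ 4 (via 0,0,3).
A polynomial solution: f(k) = k*(k + 1)*(k**2 - 4*k + 1)/4.
Certificate R = B(k−1)f/C = k*(k**2 - 4*k + 1)/(4*k**2 - 7*k - 4) gives s_k = k*(-k**3 + 3*k**2 + 3*k - 1).
s_(k+1) − s_k = -4*k**3 + 3*k**2 + 11*k + 4 = t_k.
Telescope: S(n) = s_(n+1) − s_(2) = -n**4 - n**3 + 6*n**2 + 10*n + 4 − (18) = -n**4 - n**3 + 6*n**2 + 10*n - 14.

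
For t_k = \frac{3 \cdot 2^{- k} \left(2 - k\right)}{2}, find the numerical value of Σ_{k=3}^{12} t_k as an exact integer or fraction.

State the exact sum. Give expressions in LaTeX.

Compute t_(k+1)/t_k: get (k - 1)/(2*(k - 2)).
A = 1/2, B = 1, C = k - 2.
Need (1/2)·f(k+1) − (1)·f(k) = k - 2.
Bound: deg f ≤ 1.
Coefficient equations give f(k) = -2*(k - 1).
Get s_k = R·t_k = 3*(k - 1)/2**k with R(k) = B(k−1)f(k)/C(k) = -2*(k - 1)/(k - 2).
Δs = 3*(2 - k)/(2*2**k), as required.
Σ_(k=3)^(12) t_k = s_(13) − s_(3) = 9/2048 − (3/4) = -1527/2048.

Σ = -1527/2048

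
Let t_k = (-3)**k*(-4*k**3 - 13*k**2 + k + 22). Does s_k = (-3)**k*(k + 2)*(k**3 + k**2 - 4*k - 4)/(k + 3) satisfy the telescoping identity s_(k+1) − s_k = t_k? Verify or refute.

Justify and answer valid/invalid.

s_(k+1) = 3*(-3)**k*(k + 3)*(4*k - (k + 1)**3 - (k + 1)**2 + 8)/(k + 4)
s_(k+1) − s_k = (-3)**k*(-4*k**5 - 37*k**4 - 112*k**3 - 88*k**2 + 137*k + 194)/(k**2 + 7*k + 12)
(s_(k+1) − s_k) − t_k = (-3)**k*(4*k**4 + 26*k**3 + 39*k**2 - 29*k - 70)/(k**2 + 7*k + 12)

Invalid: residual (-3)**k*(4*k**4 + 26*k**3 + 39*k**2 - 29*k - 70)/(k**2 + 7*k + 12) ≠ 0.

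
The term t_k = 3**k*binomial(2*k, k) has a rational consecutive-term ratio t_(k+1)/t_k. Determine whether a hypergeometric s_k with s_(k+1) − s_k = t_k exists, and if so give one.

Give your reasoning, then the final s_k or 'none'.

Ratio r(k) = 6*(2*k + 1)/(k + 1).
A = 12*k + 6, B = k + 1, C = 1.
Key eq: (12*k + 6)·f(k+1) = (k)·f(k) + (1).
Degrees (1,1,0) ⇒ d ≤ -1.
Bound -1 < 0, so the key equation has no polynomial solution.

no hypergeometric antidifference exists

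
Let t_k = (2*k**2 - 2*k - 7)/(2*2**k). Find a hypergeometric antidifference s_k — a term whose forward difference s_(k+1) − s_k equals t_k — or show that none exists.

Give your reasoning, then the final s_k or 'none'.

s_k = (-2*k**2 - 2*k + 3)/2**k

Step 1: r(k) = (k**2 + k - 7/2)/(2*k**2 - 2*k - 7).
A = 1/2, B = 1, C = k**2 - k - 7/2.
Set up (1/2)·f(k+1) − (1)·f(k) − (k**2 - k - 7/2) = 0.
From deg A=0, deg B=0, deg C=2: d=2.
A polynomial solution: f(k) = -2*k**2 - 2*k + 3.
Certificate R = B(k−1)f/C = -2*(2*k**2 + 2*k - 3)/(2*k**2 - 2*k - 7) gives s_k = (-2*k**2 - 2*k + 3)/2**k.
Verify: (2*k**2 - 2*k - 7)/(2*2**k) matches t_k.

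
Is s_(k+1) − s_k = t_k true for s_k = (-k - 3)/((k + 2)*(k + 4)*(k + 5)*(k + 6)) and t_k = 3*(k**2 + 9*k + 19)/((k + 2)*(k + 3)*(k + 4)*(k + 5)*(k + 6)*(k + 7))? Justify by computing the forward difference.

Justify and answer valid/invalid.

Invalid: residual 2*(-4*k - 13)/(k**6 + 27*k**5 + 295*k**4 + 1665*k**3 + 5104*k**2 + 8028*k + 5040) ≠ 0.

s_(k+1) = (-k - 4)/((k + 3)*(k + 5)*(k + 6)*(k + 7))
s_(k+1) − s_k = (-(k + 2)*(k + 4)**2 + (k + 3)**2*(k + 7))/((k + 2)*(k + 3)*(k + 4)*(k + 5)*(k + 6)*(k + 7))
(s_(k+1) − s_k) − t_k = 2*(-4*k - 13)/(k**6 + 27*k**5 + 295*k**4 + 1665*k**3 + 5104*k**2 + 8028*k + 5040)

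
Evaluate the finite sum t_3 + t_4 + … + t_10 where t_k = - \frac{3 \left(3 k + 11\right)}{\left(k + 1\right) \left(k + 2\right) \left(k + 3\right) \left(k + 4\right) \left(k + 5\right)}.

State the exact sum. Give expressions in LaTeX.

t_(k+1)/t_k = (k + 1)*(3*k + 14)/((k + 6)*(3*k + 11)).
Take A(k)=k + 1, B(k)=k + 6, C(k)=k + 11/3.
Key eq: (k + 1)·f(k+1) = (k + 5)·f(k) + (k + 11/3).
From deg A=1, deg B=1, deg C=1: d=4.
Match coefficients ⇒ f(k) = k*(k + 3)*(k**2 + 7*k + 14)/24.
Then R = B(k−1)f/C = k*(k + 3)*(k + 5)*(k**2 + 7*k + 14)/(8*(3*k + 11)), so s_k = R(k)·t_k = 3*k*(-k**2 - 7*k - 14)/(8*(k**3 + 7*k**2 + 14*k + 8)).
s_(k+1) − s_k = 3*(-3*k - 11)/(k**5 + 15*k**4 + 85*k**3 + 225*k**2 + 274*k + 120) = t_k.
Sum = s_(11) − s_(3); s_(11) = -583/1560, s_(3) = -99/280 ⇒ -11/546.

Σ = -11/546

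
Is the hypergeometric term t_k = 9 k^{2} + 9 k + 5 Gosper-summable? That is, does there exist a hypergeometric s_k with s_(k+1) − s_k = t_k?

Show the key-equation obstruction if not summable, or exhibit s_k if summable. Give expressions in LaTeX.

Yes. s_k = k \left(3 k^{2} + 2\right).

Compute t_(k+1)/t_k: get (9*k**2 + 27*k + 23)/(9*k**2 + 9*k + 5).
Normal form (A,B,C) = (1, 1, k**2 + k + 5/9).
Need (1)·f(k+1) − (1)·f(k) = k**2 + k + 5/9.
Degrees (0,0,2) ⇒ d ≤ 3.
Match coefficients ⇒ f(k) = k*(3*k**2 + 2)/9.
So s_k = (B(k−1)f/C)·t_k = (k*(3*k**2 + 2)/(9*k**2 + 9*k + 5))·t_k = k*(3*k**2 + 2).
s_(k+1) − s_k = 9*k**2 + 9*k + 5 = t_k.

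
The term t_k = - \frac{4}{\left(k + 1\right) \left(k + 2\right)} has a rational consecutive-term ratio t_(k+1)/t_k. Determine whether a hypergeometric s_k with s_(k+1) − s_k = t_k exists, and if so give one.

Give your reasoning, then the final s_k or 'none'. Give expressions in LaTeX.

t_(k+1)/t_k = (k + 1)/(k + 3).
Normal form (A,B,C) = (k + 1, k + 3, 1).
Key eq: (k + 1)·f(k+1) = (k + 2)·f(k) + (1).
deg f ≤ 1 (via 1,1,0).
Solving with deg f ≤ 1: f(k) = k.
R(k) = B(k−1)·f(k)/C(k) = k*(k + 2); s_k = R·t_k = -4*k/(k + 1).
Verify: -4/(k**2 + 3*k + 2) matches t_k.

s_k = - \frac{4 k}{k + 1}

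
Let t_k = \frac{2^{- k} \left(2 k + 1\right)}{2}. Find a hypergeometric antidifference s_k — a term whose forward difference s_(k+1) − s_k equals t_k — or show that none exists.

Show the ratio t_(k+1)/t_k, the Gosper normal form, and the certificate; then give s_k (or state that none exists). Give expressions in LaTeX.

t_(k+1)/t_k = (2*k + 3)/(2*(2*k + 1)).
A = 1/2, B = 1, C = k + 1/2.
f must satisfy (1/2)·f(k+1) − (1)·f(k) = k + 1/2.
d = 1 from the (0,0,1) case.
Match coefficients ⇒ f(k) = -2*k - 3.
So s_k = (B(k−1)f/C)·t_k = (-2*(2*k + 3)/(2*k + 1))·t_k = (-2*k - 3)/2**k.
Verify: (2*k + 1)/(2*2**k) matches t_k.

s_k = 2^{- k} \left(- 2 k - 3\right)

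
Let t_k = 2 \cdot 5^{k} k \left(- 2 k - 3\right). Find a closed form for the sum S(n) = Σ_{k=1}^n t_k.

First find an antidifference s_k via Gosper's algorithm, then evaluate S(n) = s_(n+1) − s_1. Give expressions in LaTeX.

S(n) = 5^{n + 1} n \left(- n - 1\right)

t_(k+1)/t_k = 5*(k + 1)*(2*k + 5)/(k*(2*k + 3)).
Gosper form: A/B · C(k+1)/C(k) with A=5, B=1, C=k**2 + 3*k/2.
Need (5)·f(k+1) − (1)·f(k) = k**2 + 3*k/2.
Bound: deg f ≤ 2.
Match coefficients ⇒ f(k) = k*(k - 1)/4.
Get s_k = R·t_k = 5**k*k*(1 - k) with R(k) = B(k−1)f(k)/C(k) = (k - 1)/(2*(2*k + 3)).
Check: Δs_k = 2*5**k*k*(-2*k - 3). ✓
s_(n+1) = 5**(n + 1)*n*(-n - 1) and s_(1) = 0, so S(n) = 5**(n + 1)*n*(-n - 1).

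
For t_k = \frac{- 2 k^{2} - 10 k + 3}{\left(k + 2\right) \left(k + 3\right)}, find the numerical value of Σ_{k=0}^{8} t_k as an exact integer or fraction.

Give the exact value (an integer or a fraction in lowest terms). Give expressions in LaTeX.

Ratio r(k) = (k + 2)*(10*k + 2*(k + 1)**2 + 7)/((k + 4)*(2*k**2 + 10*k - 3)).
Take A(k)=k + 2, B(k)=k + 4, C(k)=k**2 + 5*k - 3/2.
Solve (k + 2)·f(k+1) − (k + 3)·f(k) = k**2 + 5*k - 3/2.
d = 2 from the (1,1,2) case.
Coefficient equations give f(k) = k*(4*k - 7)/4.
Then R = B(k−1)f/C = k*(k + 3)*(4*k - 7)/(2*(2*k**2 + 10*k - 3)), so s_k = R(k)·t_k = k*(7 - 4*k)/(2*(k + 2)).
s_(k+1) − s_k = (-2*k**2 - 10*k + 3)/(k**2 + 5*k + 6) = t_k.
Sum = s_(9) − s_(0); s_(9) = -261/22, s_(0) = 0 ⇒ -261/22.

Σ = -261/22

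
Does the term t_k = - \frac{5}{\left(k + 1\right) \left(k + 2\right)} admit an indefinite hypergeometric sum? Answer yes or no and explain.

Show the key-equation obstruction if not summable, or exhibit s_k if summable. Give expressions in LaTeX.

Compute t_(k+1)/t_k: get (k + 1)/(k + 3).
Gosper form: A/B · C(k+1)/C(k) with A=k + 1, B=k + 3, C=1.
f must satisfy (k + 1)·f(k+1) − (k + 2)·f(k) = 1.
Bound: deg f ≤ 1.
Match coefficients ⇒ f(k) = k.
R(k) = B(k−1)·f(k)/C(k) = k*(k + 2); s_k = R·t_k = -5*k/(k + 1).
Verify: -5/(k**2 + 3*k + 2) matches t_k.

Yes. s_k = - \frac{5 k}{k + 1}.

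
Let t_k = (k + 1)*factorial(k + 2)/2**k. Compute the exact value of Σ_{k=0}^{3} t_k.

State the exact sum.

The ratio is (k + 2)*(k + 3)/(2*(k + 1)).
A = k/2 + 3/2, B = 1, C = k + 1.
f must satisfy (k/2 + 3/2)·f(k+1) − (1)·f(k) = k + 1.
d = 0 from the (1,0,1) case.
A polynomial solution: f(k) = 2.
So s_k = (B(k−1)f/C)·t_k = (2/(k + 1))·t_k = 2**(1 - k)*factorial(k + 2).
s_(k+1) − s_k = (k + 1)*factorial(k + 2)/2**k = t_k.
Sum = s_(4) − s_(0); s_(4) = 90, s_(0) = 4 ⇒ 86.

Σ = 86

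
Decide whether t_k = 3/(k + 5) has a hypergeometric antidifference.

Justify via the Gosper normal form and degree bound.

r(k) = (k + 5)/(k + 6) after simplifying.
Take A(k)=k + 5, B(k)=k + 6, C(k)=1.
Solve (k + 5)·f(k+1) − (k + 5)·f(k) = 1.
deg f ≤ 0 (via 1,1,0).
Write f(k) = c0. Then LHS − RHS = -1, requiring -1 = 0: contradictory. No certificate.

No. Not Gosper-summable.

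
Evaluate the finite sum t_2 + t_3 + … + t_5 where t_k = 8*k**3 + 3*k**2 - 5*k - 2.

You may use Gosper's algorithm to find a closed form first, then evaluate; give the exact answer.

Compute t_(k+1)/t_k: get (8*k**3 + 27*k**2 + 25*k + 4)/(8*k**3 + 3*k**2 - 5*k - 2).
Gosper form: A/B · C(k+1)/C(k) with A=1, B=1, C=k**3 + 3*k**2/8 - 5*k/8 - 1/4.
Set up (1)·f(k+1) − (1)·f(k) − (k**3 + 3*k**2/8 - 5*k/8 - 1/4) = 0.
From deg A=0, deg B=0, deg C=3: d=4.
Coefficient equations give f(k) = k*(2*k**3 - 3*k**2 - 2*k + 1)/8.
Get s_k = R·t_k = k*(2*k**3 - 3*k**2 - 2*k + 1) with R(k) = B(k−1)f(k)/C(k) = k*(2*k**3 - 3*k**2 - 2*k + 1)/(8*k**3 + 3*k**2 - 5*k - 2).
Check: Δs_k = 8*k**3 + 3*k**2 - 5*k - 2. ✓
Sum = s_(6) − s_(2); s_(6) = 1878, s_(2) = 2 ⇒ 1876.

Σ = 1876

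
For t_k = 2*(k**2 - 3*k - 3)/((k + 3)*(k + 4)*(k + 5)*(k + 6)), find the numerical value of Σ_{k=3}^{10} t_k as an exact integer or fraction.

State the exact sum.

Σ = 5/336

t_(k+1)/t_k = (k + 3)*(3*k - (k + 1)**2 + 6)/((k + 7)*(-k**2 + 3*k + 3)).
Normal form (A,B,C) = (k + 3, k + 7, k**2 - 3*k - 3).
Set up (k + 3)·f(k+1) − (k + 6)·f(k) − (k**2 - 3*k - 3) = 0.
deg f ≤ 3 (via 1,1,2).
Solve for f: f(k) = k*(k**2 - 18*k - 13)/30 (degree 3 ≤ 3).
So s_k = (B(k−1)f/C)·t_k = (k*(k + 6)*(k**2 - 18*k - 13)/(30*(k**2 - 3*k - 3)))·t_k = k*(k**2 - 18*k - 13)/(15*(k + 3)*(k + 4)*(k + 5)).
Check: Δs_k = 2*(k**2 - 3*k - 3)/(k**4 + 18*k**3 + 119*k**2 + 342*k + 360). ✓
Σ_(k=3)^(10) t_k = s_(11) − s_(3) = -11/560 − (-29/840) = 5/336.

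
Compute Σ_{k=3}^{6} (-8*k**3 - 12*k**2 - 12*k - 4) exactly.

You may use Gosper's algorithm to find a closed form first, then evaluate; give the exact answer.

Σ = -4720

Compute t_(k+1)/t_k: get (2*k**3 + 9*k**2 + 15*k + 9)/(2*k**3 + 3*k**2 + 3*k + 1).
Take A(k)=1, B(k)=1, C(k)=k**3 + 3*k**2/2 + 3*k/2 + 1/2.
Set up (1)·f(k+1) − (1)·f(k) − (k**3 + 3*k**2/2 + 3*k/2 + 1/2) = 0.
Bound: deg f ≤ 4.
A polynomial solution: f(k) = k**2*(k**2 + 1)/4.
Certificate R = B(k−1)f/C = k**2*(k**2 + 1)/(2*(2*k + 1)*(k**2 + k + 1)) gives s_k = 2*k**2*(-k**2 - 1).
Verify: -8*k**3 - 12*k**2 - 12*k - 4 matches t_k.
Sum = s_(7) − s_(3); s_(7) = -4900, s_(3) = -180 ⇒ -4720.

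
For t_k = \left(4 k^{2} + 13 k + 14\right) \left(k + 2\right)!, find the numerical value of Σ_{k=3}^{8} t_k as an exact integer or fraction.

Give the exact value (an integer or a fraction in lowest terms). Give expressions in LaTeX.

Σ = 1476920040

t_(k+1)/t_k = (k + 3)*(13*k + 4*(k + 1)**2 + 27)/(4*k**2 + 13*k + 14).
Take A(k)=k + 3, B(k)=1, C(k)=k**2 + 13*k/4 + 7/2.
Set up (k + 3)·f(k+1) − (1)·f(k) − (k**2 + 13*k/4 + 7/2) = 0.
Degrees (1,0,2) ⇒ d ≤ 1.
Solve for f: f(k) = (4*k + 1)/4 (degree 1 ≤ 1).
Certificate R = B(k−1)f/C = (4*k + 1)/(4*k**2 + 13*k + 14) gives s_k = (4*k + 1)*factorial(k + 2).
Verify: (4*k**2 + 13*k + 14)*factorial(k + 2) matches t_k.
Telescoping: Σ = s_(9) − s_(3) = 1476921600 − (1560) = 1476920040.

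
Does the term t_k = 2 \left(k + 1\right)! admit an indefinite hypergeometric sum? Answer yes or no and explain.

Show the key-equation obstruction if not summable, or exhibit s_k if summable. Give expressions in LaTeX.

Step 1: r(k) = k + 2.
Gosper form: A/B · C(k+1)/C(k) with A=k + 2, B=1, C=1.
f must satisfy (k + 2)·f(k+1) − (1)·f(k) = 1.
deg f ≤ -1 (via 1,0,0).
d = -1 < 0 ⇒ no nonzero polynomial f; not summable.

No — t_k has no hypergeometric antidifference.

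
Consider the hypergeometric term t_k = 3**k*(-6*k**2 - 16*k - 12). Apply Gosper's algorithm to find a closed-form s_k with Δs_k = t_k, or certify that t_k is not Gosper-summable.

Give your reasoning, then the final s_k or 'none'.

s_k = 3**k*(-3*k**2 + k - 3)

r(k) = 3*(3*k**2 + 14*k + 17)/(3*k**2 + 8*k + 6) after simplifying.
Normal form (A,B,C) = (3, 1, k**2 + 8*k/3 + 2).
Set up (3)·f(k+1) − (1)·f(k) − (k**2 + 8*k/3 + 2) = 0.
deg f ≤ 2 (via 0,0,2).
Match coefficients ⇒ f(k) = (3*k**2 - k + 3)/6.
Then R = B(k−1)f/C = (3*k**2 - k + 3)/(2*(3*k**2 + 8*k + 6)), so s_k = R(k)·t_k = 3**k*(-3*k**2 + k - 3).
s_(k+1) − s_k = 3**k*(-6*k**2 - 16*k - 12) = t_k.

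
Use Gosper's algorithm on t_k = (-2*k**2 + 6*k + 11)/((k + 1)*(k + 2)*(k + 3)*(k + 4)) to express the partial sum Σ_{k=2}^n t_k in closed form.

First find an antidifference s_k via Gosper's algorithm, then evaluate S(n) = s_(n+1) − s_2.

Ratio r(k) = (2*k**3 - 17*k - 15)/(2*k**3 + 4*k**2 - 41*k - 55).
So A=k + 1 and B=k + 5, with C=k**2 - 3*k - 11/2.
Set up (k + 1)·f(k+1) − (k + 4)·f(k) − (k**2 - 3*k - 11/2) = 0.
From deg A=1, deg B=1, deg C=2: d=3.
Solving with deg f ≤ 3: f(k) = -k*(k**2 + 10*k + 11)/4.
R(k) = B(k−1)·f(k)/C(k) = -k*(k + 4)*(k**2 + 10*k + 11)/(2*(2*k**2 - 6*k - 11)); s_k = R·t_k = k*(k**2 + 10*k + 11)/(2*(k + 1)*(k + 2)*(k + 3)).
Check: Δs_k = (-2*k**2 + 6*k + 11)/(k**4 + 10*k**3 + 35*k**2 + 50*k + 24). ✓
Telescope: S(n) = s_(n+1) − s_(2) = (n**3 + 13*n**2 + 34*n + 22)/(2*(n**3 + 9*n**2 + 26*n + 24)) − (7/12) = (-n**3 + 15*n**2 + 22*n - 36)/(12*(n**3 + 9*n**2 + 26*n + 24)).

S(n) = (-n**3 + 15*n**2 + 22*n - 36)/(12*(n**3 + 9*n**2 + 26*n + 24))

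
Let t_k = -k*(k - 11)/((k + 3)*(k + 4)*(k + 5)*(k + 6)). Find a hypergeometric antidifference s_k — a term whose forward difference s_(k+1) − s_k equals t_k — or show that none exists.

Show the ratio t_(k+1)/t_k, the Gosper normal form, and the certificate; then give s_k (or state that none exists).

Compute t_(k+1)/t_k: get (k - 10)*(k + 1)*(k + 3)/(k*(k - 11)*(k + 7)).
Gosper form: A/B · C(k+1)/C(k) with A=k + 3, B=k + 7, C=k**2 - 11*k.
Solve (k + 3)·f(k+1) − (k + 6)·f(k) = k**2 - 11*k.
Degrees (1,1,2) ⇒ d ≤ 3.
Match coefficients ⇒ f(k) = -k*(k - 1)*(k + 73)/60.
Certificate R = B(k−1)f/C = -(k - 1)*(k + 6)*(k + 73)/(60*(k - 11)) gives s_k = k*(k**2 + 72*k - 73)/(60*(k + 3)*(k + 4)*(k + 5)).
s_(k+1) − s_k = k*(11 - k)/(k**4 + 18*k**3 + 119*k**2 + 342*k + 360) = t_k.

s_k = k*(k**2 + 72*k - 73)/(60*(k + 3)*(k + 4)*(k + 5))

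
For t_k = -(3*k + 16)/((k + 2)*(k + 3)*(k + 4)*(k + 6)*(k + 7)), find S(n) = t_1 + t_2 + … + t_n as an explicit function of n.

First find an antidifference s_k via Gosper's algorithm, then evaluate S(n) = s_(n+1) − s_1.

S(n) = n*(-n**2 - 14*n - 61)/(84*(n**3 + 14*n**2 + 61*n + 84))

The ratio is (k + 2)*(k + 6)*(3*k + 19)/((k + 5)*(k + 8)*(3*k + 16)).
Gosper form: A/B · C(k+1)/C(k) with A=k + 2, B=k + 8, C=k**2 + 31*k/3 + 80/3.
Key eq: (k + 2)·f(k+1) = (k + 7)·f(k) + (k**2 + 31*k/3 + 80/3).
Degrees (1,1,2) ⇒ d ≤ 5.
Match coefficients ⇒ f(k) = k*(k + 4)*(k + 5)*(k**2 + 11*k + 36)/108.
Certificate R = B(k−1)f/C = k*(k + 4)*(k + 7)*(k**2 + 11*k + 36)/(36*(3*k + 16)) gives s_k = k*(-k**2 - 11*k - 36)/(36*(k**3 + 11*k**2 + 36*k + 36)).
Check: Δs_k = (-3*k - 16)/(k**5 + 22*k**4 + 185*k**3 + 740*k**2 + 1404*k + 1008). ✓
s_(n+1) = (-n**3 - 14*n**2 - 61*n - 48)/(36*(n**3 + 14*n**2 + 61*n + 84)) and s_(1) = -1/63, so S(n) = n*(-n**2 - 14*n - 61)/(84*(n**3 + 14*n**2 + 61*n + 84)).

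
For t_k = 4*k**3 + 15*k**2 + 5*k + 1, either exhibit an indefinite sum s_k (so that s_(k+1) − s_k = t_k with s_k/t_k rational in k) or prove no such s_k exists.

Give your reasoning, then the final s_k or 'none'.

s_k = k*(k**3 + 3*k**2 - 4*k + 1)

Compute t_(k+1)/t_k: get (4*k**3 + 27*k**2 + 47*k + 25)/(4*k**3 + 15*k**2 + 5*k + 1).
Normal form (A,B,C) = (1, 1, k**3 + 15*k**2/4 + 5*k/4 + 1/4).
f must satisfy (1)·f(k+1) − (1)·f(k) = k**3 + 15*k**2/4 + 5*k/4 + 1/4.
deg f ≤ 4 (via 0,0,3).
Match coefficients ⇒ f(k) = k*(k**3 + 3*k**2 - 4*k + 1)/4.
R(k) = B(k−1)·f(k)/C(k) = k*(k**3 + 3*k**2 - 4*k + 1)/(4*k**3 + 15*k**2 + 5*k + 1); s_k = R·t_k = k*(k**3 + 3*k**2 - 4*k + 1).
Check: Δs_k = 4*k**3 + 15*k**2 + 5*k + 1. ✓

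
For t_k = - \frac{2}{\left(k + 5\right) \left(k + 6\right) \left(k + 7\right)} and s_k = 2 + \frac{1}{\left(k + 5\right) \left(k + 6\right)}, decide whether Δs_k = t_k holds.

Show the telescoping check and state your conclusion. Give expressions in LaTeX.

s_(k+1) = 2 + 1/((k + 6)*(k + 7))
s_(k+1) − s_k = -2/(k**3 + 18*k**2 + 107*k + 210)
(s_(k+1) − s_k) − t_k = 0

Valid: the claim telescopes to t_k.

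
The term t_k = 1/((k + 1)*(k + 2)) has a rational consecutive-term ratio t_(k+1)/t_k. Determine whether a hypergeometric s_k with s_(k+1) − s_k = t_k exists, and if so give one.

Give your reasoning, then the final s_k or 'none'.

s_k = k/(k + 1)

r(k) = (k + 1)/(k + 3) after simplifying.
Take A(k)=k + 1, B(k)=k + 3, C(k)=1.
Solve (k + 1)·f(k+1) − (k + 2)·f(k) = 1.
deg f ≤ 1 (via 1,1,0).
Match coefficients ⇒ f(k) = k.
Certificate R = B(k−1)f/C = k*(k + 2) gives s_k = k/(k + 1).
Verify: 1/(k**2 + 3*k + 2) matches t_k.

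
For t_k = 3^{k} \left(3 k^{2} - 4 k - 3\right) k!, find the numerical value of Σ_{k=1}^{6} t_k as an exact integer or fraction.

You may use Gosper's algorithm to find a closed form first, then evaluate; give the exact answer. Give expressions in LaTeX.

The ratio is 3*(3*k**3 + 5*k**2 - 2*k - 4)/(3*k**2 - 4*k - 3).
So A=3*k + 3 and B=1, with C=k**2 - 4*k/3 - 1.
Set up (3*k + 3)·f(k+1) − (1)·f(k) − (k**2 - 4*k/3 - 1) = 0.
d = 1 from the (1,0,2) case.
Match coefficients ⇒ f(k) = (k - 3)/3.
Then R = B(k−1)f/C = (k - 3)/(3*k**2 - 4*k - 3), so s_k = R(k)·t_k = 3**k*(k - 3)*factorial(k).
Δs = 3**k*(3*k**2 - 4*k - 3)*factorial(k), as required.
Evaluate s at k=7 and k=1: 44089920 and -6; difference 44089926.

Σ = 44089926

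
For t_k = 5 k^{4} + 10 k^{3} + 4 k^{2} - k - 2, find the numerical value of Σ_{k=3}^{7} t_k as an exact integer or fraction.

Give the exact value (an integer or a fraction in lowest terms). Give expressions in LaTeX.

Ratio r(k) = (5*k**4 + 30*k**3 + 64*k**2 + 57*k + 16)/(5*k**4 + 10*k**3 + 4*k**2 - k - 2).
Gosper form: A/B · C(k+1)/C(k) with A=1, B=1, C=k**4 + 2*k**3 + 4*k**2/5 - k/5 - 2/5.
Key eq: (1)·f(k+1) = (1)·f(k) + (k**4 + 2*k**3 + 4*k**2/5 - k/5 - 2/5).
Degrees (0,0,4) ⇒ d ≤ 5.
Solve for f: f(k) = k*(k**4 - 2*k**2 - 1)/5 (degree 5 ≤ 5).
So s_k = (B(k−1)f/C)·t_k = (k*(k**4 - 2*k**2 - 1)/(5*k**4 + 10*k**3 + 4*k**2 - k - 2))·t_k = k**5 - 2*k**3 - k.
Verify: 5*k**4 + 10*k**3 + 4*k**2 - k - 2 matches t_k.
Sum = s_(8) − s_(3); s_(8) = 31736, s_(3) = 186 ⇒ 31550.

Σ = 31550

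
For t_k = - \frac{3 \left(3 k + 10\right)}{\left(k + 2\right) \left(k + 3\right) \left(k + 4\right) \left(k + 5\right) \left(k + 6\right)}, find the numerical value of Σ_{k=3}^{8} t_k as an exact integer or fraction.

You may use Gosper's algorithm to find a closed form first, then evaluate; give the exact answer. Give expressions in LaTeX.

t_(k+1)/t_k = (k + 2)*(3*k + 13)/((k + 7)*(3*k + 10)).
So A=k + 2 and B=k + 7, with C=k + 10/3.
Key eq: (k + 2)·f(k+1) = (k + 6)·f(k) + (k + 10/3).
Degrees (1,1,1) ⇒ d ≤ 4.
A polynomial solution: f(k) = k*(k + 3)*(k**2 + 11*k + 38)/120.
Certificate R = B(k−1)f/C = k*(k + 3)*(k + 6)*(k**2 + 11*k + 38)/(40*(3*k + 10)) gives s_k = 3*k*(-k**2 - 11*k - 38)/(40*(k**3 + 11*k**2 + 38*k + 40)).
Verify: 3*(-3*k - 10)/(k**5 + 20*k**4 + 155*k**3 + 580*k**2 + 1044*k + 720) matches t_k.
Sum = s_(9) − s_(3); s_(9) = -2943/40040, s_(3) = -9/140 ⇒ -369/40040.

Σ = -369/40040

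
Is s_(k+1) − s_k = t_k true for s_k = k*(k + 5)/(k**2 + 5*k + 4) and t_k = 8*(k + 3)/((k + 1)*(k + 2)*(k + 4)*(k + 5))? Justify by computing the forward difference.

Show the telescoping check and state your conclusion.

s_(k+1) = (k + 1)*(k + 6)/(5*k + (k + 1)**2 + 9)
s_(k+1) − s_k = 8*(k + 3)/(k**4 + 12*k**3 + 49*k**2 + 78*k + 40)
(s_(k+1) − s_k) − t_k = 0

valid; difference matches t_k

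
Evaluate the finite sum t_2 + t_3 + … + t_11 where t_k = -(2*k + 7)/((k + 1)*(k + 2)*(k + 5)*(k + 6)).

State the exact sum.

Σ = -200/4641

Ratio r(k) = (k + 1)*(k + 5)*(2*k + 9)/((k + 3)*(k + 7)*(2*k + 7)).
A = k + 1, B = k + 7, C = k**3 + 21*k**2/2 + 73*k/2 + 42.
Solve (k + 1)·f(k+1) − (k + 6)·f(k) = k**3 + 21*k**2/2 + 73*k/2 + 42.
Degrees (1,1,3) ⇒ d ≤ 5.
Solve for f: f(k) = k*(k + 2)*(k + 3)*(k + 4)*(k + 6)/10 (degree 5 ≤ 5).
So s_k = (B(k−1)f/C)·t_k = (k*(k + 2)*(k + 6)**2/(5*(2*k + 7)))·t_k = k*(-k - 6)/(5*(k**2 + 6*k + 5)).
Verify: (-2*k - 7)/(k**4 + 14*k**3 + 65*k**2 + 112*k + 60) matches t_k.
Sum = s_(12) − s_(2); s_(12) = -216/1105, s_(2) = -16/105 ⇒ -200/4641.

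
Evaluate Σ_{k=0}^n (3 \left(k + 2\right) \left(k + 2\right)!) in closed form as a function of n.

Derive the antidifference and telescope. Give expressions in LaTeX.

S(n) = 3 \left(n + 3\right)! - 6

The ratio is (k + 3)**2/(k + 2).
Take A(k)=k + 3, B(k)=1, C(k)=k + 2.
Need (k + 3)·f(k+1) − (1)·f(k) = k + 2.
From deg A=1, deg B=0, deg C=1: d=0.
A polynomial solution: f(k) = 1.
So s_k = (B(k−1)f/C)·t_k = (1/(k + 2))·t_k = 3*factorial(k + 2).
Verify: 3*(k + 2)*factorial(k + 2) matches t_k.
Σ_(k=0)^n t_k = s_(n+1) − s_(0) = (3*factorial(n + 3)) − (6), i.e. 3*factorial(n + 3) - 6.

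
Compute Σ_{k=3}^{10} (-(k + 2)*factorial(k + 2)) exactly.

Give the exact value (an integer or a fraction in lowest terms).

Σ = -6227020680

The ratio is (k + 3)**2/(k + 2).
Take A(k)=k + 3, B(k)=1, C(k)=k + 2.
f must satisfy (k + 3)·f(k+1) − (1)·f(k) = k + 2.
From deg A=1, deg B=0, deg C=1: d=0.
A polynomial solution: f(k) = 1.
Then R = B(k−1)f/C = 1/(k + 2), so s_k = R(k)·t_k = -factorial(k + 2).
Check: Δs_k = -(k + 2)*factorial(k + 2). ✓
Telescoping: Σ = s_(11) − s_(3) = -6227020800 − (-120) = -6227020680.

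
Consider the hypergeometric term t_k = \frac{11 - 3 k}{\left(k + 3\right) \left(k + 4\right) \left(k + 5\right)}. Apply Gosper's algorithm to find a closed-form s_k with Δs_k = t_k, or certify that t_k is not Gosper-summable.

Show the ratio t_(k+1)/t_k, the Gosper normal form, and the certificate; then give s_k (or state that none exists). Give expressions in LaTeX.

s_k = \frac{k \left(k + 43\right)}{12 \left(k + 3\right) \left(k + 4\right)}

Ratio r(k) = (k + 3)*(3*k - 8)/((k + 6)*(3*k - 11)).
Gosper form: A/B · C(k+1)/C(k) with A=k + 3, B=k + 6, C=k - 11/3.
Need (k + 3)·f(k+1) − (k + 5)·f(k) = k - 11/3.
Degrees (1,1,1) ⇒ d ≤ 2.
A polynomial solution: f(k) = -k*(k + 43)/36.
Get s_k = R·t_k = k*(k + 43)/(12*(k + 3)*(k + 4)) with R(k) = B(k−1)f(k)/C(k) = -k*(k + 5)*(k + 43)/(12*(3*k - 11)).
Verify: (11 - 3*k)/(k**3 + 12*k**2 + 47*k + 60) matches t_k.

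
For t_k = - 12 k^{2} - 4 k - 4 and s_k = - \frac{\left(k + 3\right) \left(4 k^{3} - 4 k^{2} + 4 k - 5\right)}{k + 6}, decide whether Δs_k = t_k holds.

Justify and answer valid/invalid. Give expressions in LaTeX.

Invalid: residual \frac{3 \left(8 k^{3} + 80 k^{2} + 24 k + 29\right)}{k^{2} + 13 k + 42} ≠ 0.

s_(k+1) = (-4*k**4 - 24*k**3 - 40*k**2 - 31*k + 4)/(k + 7)
s_(k+1) − s_k = (-12*k**4 - 136*k**3 - 320*k**2 - 148*k - 81)/(k**2 + 13*k + 42)
(s_(k+1) − s_k) − t_k = 3*(8*k**3 + 80*k**2 + 24*k + 29)/(k**2 + 13*k + 42)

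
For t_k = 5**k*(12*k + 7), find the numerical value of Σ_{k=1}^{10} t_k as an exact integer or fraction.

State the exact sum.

Step 1: r(k) = 5*(12*k + 19)/(12*k + 7).
Take A(k)=5, B(k)=1, C(k)=k + 7/12.
Key eq: (5)·f(k+1) = (1)·f(k) + (k + 7/12).
From deg A=0, deg B=0, deg C=1: d=1.
A polynomial solution: f(k) = (3*k - 2)/12.
So s_k = (B(k−1)f/C)·t_k = ((3*k - 2)/(12*k + 7))·t_k = 5**k*(3*k - 2).
Verify: 5**k*(12*k + 7) matches t_k.
Sum = s_(11) − s_(1); s_(11) = 1513671875, s_(1) = 5 ⇒ 1513671870.

Σ = 1513671870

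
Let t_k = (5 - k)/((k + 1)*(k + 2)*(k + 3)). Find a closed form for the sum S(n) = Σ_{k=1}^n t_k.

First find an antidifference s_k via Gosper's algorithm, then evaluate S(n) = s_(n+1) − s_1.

The ratio is (k - 4)*(k + 1)/((k - 5)*(k + 4)).
Gosper form: A/B · C(k+1)/C(k) with A=k + 1, B=k + 4, C=k - 5.
Key eq: (k + 1)·f(k+1) = (k + 3)·f(k) + (k - 5).
d = 2 from the (1,1,1) case.
Solve for f: f(k) = -k*(k + 4) (degree 2 ≤ 2).
Certificate R = B(k−1)f/C = -k*(k + 3)*(k + 4)/(k - 5) gives s_k = k*(k + 4)/((k + 1)*(k + 2)).
Δs = (5 - k)/(k**3 + 6*k**2 + 11*k + 6), as required.
Evaluate: s_(n+1) = (n**2 + 6*n + 5)/(n**2 + 5*n + 6); subtract s_(1) = 5/6 ⇒ S(n) = n*(n + 11)/(6*(n**2 + 5*n + 6)).

S(n) = n*(n + 11)/(6*(n**2 + 5*n + 6))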